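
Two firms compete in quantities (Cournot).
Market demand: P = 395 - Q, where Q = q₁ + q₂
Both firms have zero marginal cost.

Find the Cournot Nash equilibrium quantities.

q₁* = q₂* = 131.67; P* = 131.67

Work:
Profit: π_i = P·q_i = (a - q_i - q_j)·q_i
FOC: ∂π_i/∂q_i = a - 2q_i - q_j = 0
Reaction function: q_i = (395 - q_j)/2
Symmetry: q* = 395/3 = 131.67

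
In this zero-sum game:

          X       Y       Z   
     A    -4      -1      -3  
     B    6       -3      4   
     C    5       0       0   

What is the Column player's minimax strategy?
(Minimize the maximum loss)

Column should play Y, value = 0

Work:
Column player minimizes Row's maximum payoff:
Column X: max payoff to Row = 6
Column Y: max payoff to Row = 0
Column Z: max payoff to Row = 4
Minimum is 0, achieved by column Y.
Minimax strategy: Y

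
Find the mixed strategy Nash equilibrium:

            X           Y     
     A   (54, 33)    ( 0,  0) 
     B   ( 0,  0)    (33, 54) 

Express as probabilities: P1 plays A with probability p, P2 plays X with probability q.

p = 0.6207, q = 0.3793

Work:
Find probabilities that make opponent indifferent:
P2 chooses q to make P1 indifferent between A and B
P1 chooses p to make P2 indifferent between X and Y
Mixed NE: P1 plays (A: 0.6207, B: 0.3793), P2 plays (X: 0.3793, Y: 0.6207)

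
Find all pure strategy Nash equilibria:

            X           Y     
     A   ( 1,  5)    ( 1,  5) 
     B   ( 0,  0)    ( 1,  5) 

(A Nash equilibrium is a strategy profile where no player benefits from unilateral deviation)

Nash equilibrium: (A, X), (A, Y), (B, Y)

Work:
Best responses:
  P1 vs X: payoffs [1, 0] → best response A (payoff 1)
  P1 vs Y: payoffs [1, 1] → best response A/B (payoff 1)
  P2 vs A: payoffs [5, 5] → best response X/Y (payoff 5)
  P2 vs B: payoffs [0, 5] → best response Y (payoff 5)
Mutual best responses: (A,X), (A,Y), (B,Y) → Nash equilibria.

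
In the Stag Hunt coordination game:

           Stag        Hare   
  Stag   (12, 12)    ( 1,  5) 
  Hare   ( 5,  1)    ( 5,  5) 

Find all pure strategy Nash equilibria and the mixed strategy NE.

Pure NE: (Stag, Stag) and (Hare, Hare); Mixed NE: p = 0.3636, q = 0.3636

Work:
Check pure NE:
(Stag, Stag): (12, 12) - no unilateral deviation beneficial
(Hare, Hare): (5, 5) - no unilateral deviation beneficial
Mixed NE: P1 plays Stag with p = 0.3636, P2 plays Stag with q = 0.3636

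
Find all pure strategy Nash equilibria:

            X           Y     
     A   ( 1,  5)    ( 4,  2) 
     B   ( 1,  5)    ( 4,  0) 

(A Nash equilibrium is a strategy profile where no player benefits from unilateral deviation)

Nash equilibrium: (A, X), (B, X)

Work:
Best responses:
  P1 vs X: payoffs [1, 1] → best response A/B (payoff 1)
  P1 vs Y: payoffs [4, 4] → best response A/B (payoff 4)
  P2 vs A: payoffs [5, 2] → best response X (payoff 5)
  P2 vs B: payoffs [5, 0] → best response X (payoff 5)
Mutual best responses: (A,X), (B,X) → Nash equilibria.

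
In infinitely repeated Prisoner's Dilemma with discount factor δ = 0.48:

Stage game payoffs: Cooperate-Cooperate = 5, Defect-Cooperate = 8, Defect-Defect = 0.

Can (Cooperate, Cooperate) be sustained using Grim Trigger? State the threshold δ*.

δ* = 0.375; since δ = 0.48 ≥ 0.375, cooperation can be sustained

Work:
For Grim Trigger:
Cooperate forever: 5/(1-δ)
Defect then punished: 8 + 0·δ/(1-δ)
Need: 5/(1-δ) ≥ 8 + 0·δ/(1-δ)
Solving: δ ≥ (T-R)/(T-P) = (8-5)/(8-0) = 0.375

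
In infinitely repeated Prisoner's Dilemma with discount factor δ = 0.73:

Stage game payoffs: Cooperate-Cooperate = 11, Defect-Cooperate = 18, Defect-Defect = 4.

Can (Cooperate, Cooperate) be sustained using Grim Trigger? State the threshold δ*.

δ* = 0.5; since δ = 0.73 ≥ 0.5, cooperation can be sustained

Work:
For Grim Trigger:
Cooperate forever: 11/(1-δ)
Defect then punished: 18 + 4·δ/(1-δ)
Need: 11/(1-δ) ≥ 18 + 4·δ/(1-δ)
Solving: δ ≥ (T-R)/(T-P) = (18-11)/(18-4) = 0.5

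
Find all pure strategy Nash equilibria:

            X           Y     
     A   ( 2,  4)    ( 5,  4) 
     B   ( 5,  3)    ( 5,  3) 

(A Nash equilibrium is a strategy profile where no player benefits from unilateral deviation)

Nash equilibrium: (A, Y), (B, X), (B, Y)

Work:
Best responses:
  P1 vs X: payoffs [2, 5] → best response B (payoff 5)
  P1 vs Y: payoffs [5, 5] → best response A/B (payoff 5)
  P2 vs A: payoffs [4, 4] → best response X/Y (payoff 4)
  P2 vs B: payoffs [3, 3] → best response X/Y (payoff 3)
Mutual best responses: (A,Y), (B,X), (B,Y) → Nash equilibria.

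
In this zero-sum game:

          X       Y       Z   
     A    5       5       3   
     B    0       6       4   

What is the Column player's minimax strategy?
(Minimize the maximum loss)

Column should play Z, value = 4

Work:
Column player minimizes Row's maximum payoff:
Column X: max payoff to Row = 5
Column Y: max payoff to Row = 6
Column Z: max payoff to Row = 4
Minimum is 4, achieved by column Z.
Minimax strategy: Z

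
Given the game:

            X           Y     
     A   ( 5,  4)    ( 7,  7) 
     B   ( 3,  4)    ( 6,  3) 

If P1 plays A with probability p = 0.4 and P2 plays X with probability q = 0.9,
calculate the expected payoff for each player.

E[P1] = 4.06, E[P2] = 4.06

Work:
E[P1] = p·q·π₁(A,X) + p·(1-q)·π₁(A,Y) + (1-p)·q·π₁(B,X) + (1-p)·(1-q)·π₁(B,Y)
= 0.4·0.9·5 + 0.4·0.1·7 + 0.6·0.9·3 + 0.6·0.1·6
= 4.06

E[P2] = 4.06 (similar calculation)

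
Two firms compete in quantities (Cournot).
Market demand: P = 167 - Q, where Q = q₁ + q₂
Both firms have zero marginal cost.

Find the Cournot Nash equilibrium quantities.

q₁* = q₂* = 55.67; P* = 55.67

Work:
Profit: π_i = P·q_i = (a - q_i - q_j)·q_i
FOC: ∂π_i/∂q_i = a - 2q_i - q_j = 0
Reaction function: q_i = (167 - q_j)/2
Symmetry: q* = 167/3 = 55.67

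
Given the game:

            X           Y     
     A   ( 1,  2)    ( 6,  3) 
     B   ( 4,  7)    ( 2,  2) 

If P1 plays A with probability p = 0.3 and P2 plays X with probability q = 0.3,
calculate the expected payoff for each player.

E[P1] = 3.17, E[P2] = 3.26

Work:
E[P1] = p·q·π₁(A,X) + p·(1-q)·π₁(A,Y) + (1-p)·q·π₁(B,X) + (1-p)·(1-q)·π₁(B,Y)
= 0.3·0.3·1 + 0.3·0.7·6 + 0.7·0.3·4 + 0.7·0.7·2
= 3.17

E[P2] = 3.26 (similar calculation)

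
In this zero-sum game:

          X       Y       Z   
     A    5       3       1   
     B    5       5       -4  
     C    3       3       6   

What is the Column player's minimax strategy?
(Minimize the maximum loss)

Column should play X or Y (all achieve the minimum), value = 5

Work:
Column player minimizes Row's maximum payoff:
Column X: max payoff to Row = 5
Column Y: max payoff to Row = 5
Column Z: max payoff to Row = 6
Minimum is 5, achieved by columns X, Y (tied).
Each of X or Y is a minimax strategy.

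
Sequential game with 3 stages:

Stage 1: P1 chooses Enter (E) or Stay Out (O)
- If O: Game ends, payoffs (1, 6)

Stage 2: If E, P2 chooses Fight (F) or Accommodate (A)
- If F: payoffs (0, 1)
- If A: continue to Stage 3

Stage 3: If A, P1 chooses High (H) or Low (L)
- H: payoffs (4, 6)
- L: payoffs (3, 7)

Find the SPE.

SPE: (E, A, H); Outcome (4, 6)

Work:
Stage 3: P1 chooses H (4 vs 3)
Stage 2: P2: F->1, A->6 (anticipating H). Choose A
Stage 1: P1: O->1, E->4 (anticipating A, H). Choose E
SPE path: E -> A -> H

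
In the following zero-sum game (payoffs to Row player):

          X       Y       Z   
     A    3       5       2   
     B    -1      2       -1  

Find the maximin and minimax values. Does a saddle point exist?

Maximin = 2, Minimax = 2, Saddle: True

Work:
Row minimums: [2, -1] → maximin = 2
Column maximums: [3, 5, 2] → minimax = 2
Saddle point exists! Game value = 2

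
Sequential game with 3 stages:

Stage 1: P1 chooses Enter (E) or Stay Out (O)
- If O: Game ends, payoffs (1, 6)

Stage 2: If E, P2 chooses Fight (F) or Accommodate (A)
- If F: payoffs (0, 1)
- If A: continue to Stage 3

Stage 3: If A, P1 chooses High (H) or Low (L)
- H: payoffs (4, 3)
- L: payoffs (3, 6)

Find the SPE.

SPE: (E, A, H); Outcome (4, 3)

Work:
Stage 3: P1 chooses H (4 vs 3)
Stage 2: P2: F->1, A->3 (anticipating H). Choose A
Stage 1: P1: O->1, E->4 (anticipating A, H). Choose E
SPE path: E -> A -> H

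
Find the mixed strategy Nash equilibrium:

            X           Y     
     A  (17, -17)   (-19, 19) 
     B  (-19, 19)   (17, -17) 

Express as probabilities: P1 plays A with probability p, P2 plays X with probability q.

p = 0.5, q = 0.5

Work:
Find probabilities that make opponent indifferent:
P2 chooses q to make P1 indifferent between A and B
P1 chooses p to make P2 indifferent between X and Y
Mixed NE: P1 plays (A: 0.5, B: 0.5), P2 plays (X: 0.5, Y: 0.5)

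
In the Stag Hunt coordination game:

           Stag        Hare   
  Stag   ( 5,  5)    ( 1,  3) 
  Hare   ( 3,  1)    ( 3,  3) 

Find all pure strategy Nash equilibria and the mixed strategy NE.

Pure NE: (Stag, Stag) and (Hare, Hare); Mixed NE: p = 0.5, q = 0.5

Work:
Check pure NE:
(Stag, Stag): (5, 5) - no unilateral deviation beneficial
(Hare, Hare): (3, 3) - no unilateral deviation beneficial
Mixed NE: P1 plays Stag with p = 0.5, P2 plays Stag with q = 0.5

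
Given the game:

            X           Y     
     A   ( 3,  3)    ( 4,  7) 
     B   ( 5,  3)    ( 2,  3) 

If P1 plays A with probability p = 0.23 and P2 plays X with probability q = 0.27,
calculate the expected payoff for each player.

E[P1] = 3.0216, E[P2] = 3.6716

Work:
E[P1] = p·q·π₁(A,X) + p·(1-q)·π₁(A,Y) + (1-p)·q·π₁(B,X) + (1-p)·(1-q)·π₁(B,Y)
= 0.23·0.27·3 + 0.23·0.73·4 + 0.77·0.27·5 + 0.77·0.73·2
= 3.0216

E[P2] = 3.6716 (similar calculation)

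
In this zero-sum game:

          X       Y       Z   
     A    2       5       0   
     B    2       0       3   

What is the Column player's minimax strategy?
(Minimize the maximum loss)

Column should play X, value = 2

Work:
Column player minimizes Row's maximum payoff:
Column X: max payoff to Row = 2
Column Y: max payoff to Row = 5
Column Z: max payoff to Row = 3
Minimum is 2, achieved by column X.
Minimax strategy: X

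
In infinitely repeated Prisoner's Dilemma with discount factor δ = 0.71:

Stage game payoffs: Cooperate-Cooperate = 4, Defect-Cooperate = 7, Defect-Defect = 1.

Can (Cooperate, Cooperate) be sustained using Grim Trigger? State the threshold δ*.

δ* = 0.5; since δ = 0.71 ≥ 0.5, cooperation can be sustained

Work:
For Grim Trigger:
Cooperate forever: 4/(1-δ)
Defect then punished: 7 + 1·δ/(1-δ)
Need: 4/(1-δ) ≥ 7 + 1·δ/(1-δ)
Solving: δ ≥ (T-R)/(T-P) = (7-4)/(7-1) = 0.5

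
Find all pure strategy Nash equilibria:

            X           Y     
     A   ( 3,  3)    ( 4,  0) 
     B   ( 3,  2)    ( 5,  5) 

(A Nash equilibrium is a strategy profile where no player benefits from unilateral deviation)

Nash equilibrium: (A, X), (B, Y)

Work:
Best responses:
  P1 vs X: payoffs [3, 3] → best response A/B (payoff 3)
  P1 vs Y: payoffs [4, 5] → best response B (payoff 5)
  P2 vs A: payoffs [3, 0] → best response X (payoff 3)
  P2 vs B: payoffs [2, 5] → best response Y (payoff 5)
Mutual best responses: (A,X), (B,Y) → Nash equilibria.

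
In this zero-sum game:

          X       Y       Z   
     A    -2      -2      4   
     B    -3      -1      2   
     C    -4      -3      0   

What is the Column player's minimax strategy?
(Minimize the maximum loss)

Column should play X, value = -2

Work:
Column player minimizes Row's maximum payoff:
Column X: max payoff to Row = -2
Column Y: max payoff to Row = -1
Column Z: max payoff to Row = 4
Minimum is -2, achieved by column X.
Minimax strategy: X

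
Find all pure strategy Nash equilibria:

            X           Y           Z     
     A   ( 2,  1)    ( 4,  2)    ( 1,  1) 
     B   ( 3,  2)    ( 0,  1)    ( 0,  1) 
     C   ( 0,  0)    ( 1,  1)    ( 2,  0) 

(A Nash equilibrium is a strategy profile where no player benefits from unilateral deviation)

Nash equilibrium: (A, Y), (B, X)

Work:
Best responses:
  P1 vs X: payoffs [2, 3, 0] → best response B (payoff 3)
  P1 vs Y: payoffs [4, 0, 1] → best response A (payoff 4)
  P1 vs Z: payoffs [1, 0, 2] → best response C (payoff 2)
  P2 vs A: payoffs [1, 2, 1] → best response Y (payoff 2)
  P2 vs B: payoffs [2, 1, 1] → best response X (payoff 2)
  P2 vs C: payoffs [0, 1, 0] → best response Y (payoff 1)
Mutual best responses: (A,Y), (B,X) → Nash equilibria.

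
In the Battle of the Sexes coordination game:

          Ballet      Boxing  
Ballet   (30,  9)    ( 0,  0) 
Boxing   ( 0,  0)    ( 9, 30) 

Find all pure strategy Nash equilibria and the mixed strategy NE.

Pure NE: (Ballet, Ballet) and (Boxing, Boxing); Mixed NE: p = 0.7692, q = 0.2308

Work:
Check pure NE:
(Ballet, Ballet): (30, 9) - no unilateral deviation beneficial
(Boxing, Boxing): (9, 30) - no unilateral deviation beneficial
Mixed NE: P1 plays Ballet with p = 0.7692, P2 plays Ballet with q = 0.2308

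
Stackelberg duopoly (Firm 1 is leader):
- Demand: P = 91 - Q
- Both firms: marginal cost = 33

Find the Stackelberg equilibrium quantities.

q₁* (leader) = 29.0, q₂* (follower) = 14.5

Work:
Follower's reaction: q₂ = (a - c - q₁)/2
Leader substitutes: π₁ = q₁·(a - q₁ - (a-c-q₁)/2 - c)
FOC: q₁* = (91 - 33)/2 = 29.00
Then: q₂* = (91 - 33 - 29.0)/2 = 14.50
Leader has first-mover advantage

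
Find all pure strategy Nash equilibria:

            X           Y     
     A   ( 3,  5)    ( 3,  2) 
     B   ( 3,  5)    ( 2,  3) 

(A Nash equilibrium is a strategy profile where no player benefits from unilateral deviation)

Nash equilibrium: (A, X), (B, X)

Work:
Best responses:
  P1 vs X: payoffs [3, 3] → best response A/B (payoff 3)
  P1 vs Y: payoffs [3, 2] → best response A (payoff 3)
  P2 vs A: payoffs [5, 2] → best response X (payoff 5)
  P2 vs B: payoffs [5, 3] → best response X (payoff 5)
Mutual best responses: (A,X), (B,X) → Nash equilibria.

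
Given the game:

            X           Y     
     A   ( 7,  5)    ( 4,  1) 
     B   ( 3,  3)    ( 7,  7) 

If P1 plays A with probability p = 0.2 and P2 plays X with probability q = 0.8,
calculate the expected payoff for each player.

E[P1] = 4.32, E[P2] = 3.88

Work:
E[P1] = p·q·π₁(A,X) + p·(1-q)·π₁(A,Y) + (1-p)·q·π₁(B,X) + (1-p)·(1-q)·π₁(B,Y)
= 0.2·0.8·7 + 0.2·0.2·4 + 0.8·0.8·3 + 0.8·0.2·7
= 4.32

E[P2] = 3.88 (similar calculation)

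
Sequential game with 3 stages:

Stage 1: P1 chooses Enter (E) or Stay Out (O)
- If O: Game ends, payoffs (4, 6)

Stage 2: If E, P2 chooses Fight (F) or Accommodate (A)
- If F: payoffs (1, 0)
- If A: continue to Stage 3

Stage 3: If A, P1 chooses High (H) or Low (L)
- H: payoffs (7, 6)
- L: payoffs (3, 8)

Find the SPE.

SPE: (E, A, H); Outcome (7, 6)

Work:
Stage 3: P1 chooses H (7 vs 3)
Stage 2: P2: F->0, A->6 (anticipating H). Choose A
Stage 1: P1: O->4, E->7 (anticipating A, H). Choose E
SPE path: E -> A -> H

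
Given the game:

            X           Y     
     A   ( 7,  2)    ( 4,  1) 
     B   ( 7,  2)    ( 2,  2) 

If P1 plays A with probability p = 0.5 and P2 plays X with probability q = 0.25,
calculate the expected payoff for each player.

E[P1] = 4.0, E[P2] = 1.625

Work:
E[P1] = p·q·π₁(A,X) + p·(1-q)·π₁(A,Y) + (1-p)·q·π₁(B,X) + (1-p)·(1-q)·π₁(B,Y)
= 0.5·0.25·7 + 0.5·0.75·4 + 0.5·0.25·7 + 0.5·0.75·2
= 4.0

E[P2] = 1.625 (similar calculation)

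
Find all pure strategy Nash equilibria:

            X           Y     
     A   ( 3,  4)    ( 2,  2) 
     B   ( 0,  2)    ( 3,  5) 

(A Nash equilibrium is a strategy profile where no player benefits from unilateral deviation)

Nash equilibrium: (A, X), (B, Y)

Work:
Best responses:
  P1 vs X: payoffs [3, 0] → best response A (payoff 3)
  P1 vs Y: payoffs [2, 3] → best response B (payoff 3)
  P2 vs A: payoffs [4, 2] → best response X (payoff 4)
  P2 vs B: payoffs [2, 5] → best response Y (payoff 5)
Mutual best responses: (A,X), (B,Y) → Nash equilibria.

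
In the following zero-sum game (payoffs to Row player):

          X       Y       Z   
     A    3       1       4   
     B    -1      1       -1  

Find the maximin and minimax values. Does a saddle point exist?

Maximin = 1, Minimax = 1, Saddle: True

Work:
Row minimums: [1, -1] → maximin = 1
Column maximums: [3, 1, 4] → minimax = 1
Saddle point exists! Game value = 1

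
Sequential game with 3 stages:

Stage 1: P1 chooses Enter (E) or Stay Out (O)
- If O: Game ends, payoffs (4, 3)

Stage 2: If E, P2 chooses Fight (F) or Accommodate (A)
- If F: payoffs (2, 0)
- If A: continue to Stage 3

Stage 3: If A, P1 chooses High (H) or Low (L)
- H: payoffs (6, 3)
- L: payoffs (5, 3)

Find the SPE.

SPE: (E, A, H); Outcome (6, 3)

Work:
Stage 3: P1 chooses H (6 vs 5)
Stage 2: P2: F->0, A->3 (anticipating H). Choose A
Stage 1: P1: O->4, E->6 (anticipating A, H). Choose E
SPE path: E -> A -> H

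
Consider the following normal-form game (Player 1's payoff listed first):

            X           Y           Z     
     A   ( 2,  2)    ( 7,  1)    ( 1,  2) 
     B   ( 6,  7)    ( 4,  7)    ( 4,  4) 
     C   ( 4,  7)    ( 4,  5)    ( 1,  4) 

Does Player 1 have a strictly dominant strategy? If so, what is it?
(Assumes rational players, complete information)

No strictly dominant strategy exists for Player 1

Work:
A strategy strictly dominates another if it gives a strictly higher payoff against every opponent action. Compare each pair of P1's strategies column-by-column:
  A vs B: [2 vs 6, 7 vs 4, 1 vs 4] → A does not strictly dominate B (column X: 2 ≤ 6)
  A vs C: [2 vs 4, 7 vs 4, 1 vs 1] → A does not strictly dominate C (column X: 2 ≤ 4)
  B vs A: [6 vs 2, 4 vs 7, 4 vs 1] → B does not strictly dominate A (column Y: 4 ≤ 7)
  B vs C: [6 vs 4, 4 vs 4, 4 vs 1] → B does not strictly dominate C (column Y: 4 ≤ 4)
  C vs A: [4 vs 2, 4 vs 7, 1 vs 1] → C does not strictly dominate A (column Y: 4 ≤ 7)
  C vs B: [4 vs 6, 4 vs 4, 1 vs 4] → C does not strictly dominate B (column X: 4 ≤ 6)
No single strategy strictly dominates all others → no strictly dominant strategy.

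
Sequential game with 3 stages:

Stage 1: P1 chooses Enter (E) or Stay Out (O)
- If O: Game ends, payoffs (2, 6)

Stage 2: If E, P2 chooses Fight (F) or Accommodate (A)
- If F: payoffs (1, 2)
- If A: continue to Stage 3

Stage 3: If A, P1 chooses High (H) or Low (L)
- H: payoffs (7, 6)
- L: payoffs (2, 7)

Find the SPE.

SPE: (E, A, H); Outcome (7, 6)

Work:
Stage 3: P1 chooses H (7 vs 2)
Stage 2: P2: F->2, A->6 (anticipating H). Choose A
Stage 1: P1: O->2, E->7 (anticipating A, H). Choose E
SPE path: E -> A -> H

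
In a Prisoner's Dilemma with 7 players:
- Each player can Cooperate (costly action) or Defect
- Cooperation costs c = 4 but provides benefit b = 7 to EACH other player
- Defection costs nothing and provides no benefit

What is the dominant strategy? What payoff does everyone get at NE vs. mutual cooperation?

Dominant: Defect; NE payoff = 0; Coop payoff = 38

Work:
Defect dominates (saves cost c = 4, benefit to others is external)
NE: All defect → everyone gets 0
If all cooperate: each receives (6)×7 - 4 = 38
Social dilemma: 38 > 0 but NE gives 0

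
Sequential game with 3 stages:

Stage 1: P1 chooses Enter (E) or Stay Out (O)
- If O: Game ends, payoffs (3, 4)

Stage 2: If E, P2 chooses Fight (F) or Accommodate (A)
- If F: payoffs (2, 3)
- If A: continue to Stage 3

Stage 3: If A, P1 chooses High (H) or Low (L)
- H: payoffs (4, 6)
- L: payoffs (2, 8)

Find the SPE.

SPE: (E, A, H); Outcome (4, 6)

Work:
Stage 3: P1 chooses H (4 vs 2)
Stage 2: P2: F->3, A->6 (anticipating H). Choose A
Stage 1: P1: O->3, E->4 (anticipating A, H). Choose E
SPE path: E -> A -> H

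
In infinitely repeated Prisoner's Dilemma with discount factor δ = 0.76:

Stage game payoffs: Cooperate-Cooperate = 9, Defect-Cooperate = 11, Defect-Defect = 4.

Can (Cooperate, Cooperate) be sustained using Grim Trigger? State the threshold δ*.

δ* = 0.2857; since δ = 0.76 ≥ 0.2857, cooperation can be sustained

Work:
For Grim Trigger:
Cooperate forever: 9/(1-δ)
Defect then punished: 11 + 4·δ/(1-δ)
Need: 9/(1-δ) ≥ 11 + 4·δ/(1-δ)
Solving: δ ≥ (T-R)/(T-P) = (11-9)/(11-4) = 0.2857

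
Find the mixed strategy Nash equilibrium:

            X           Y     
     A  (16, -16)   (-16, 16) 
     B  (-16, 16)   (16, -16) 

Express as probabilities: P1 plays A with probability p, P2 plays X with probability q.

p = 0.5, q = 0.5

Work:
Find probabilities that make opponent indifferent:
P2 chooses q to make P1 indifferent between A and B
P1 chooses p to make P2 indifferent between X and Y
Mixed NE: P1 plays (A: 0.5, B: 0.5), P2 plays (X: 0.5, Y: 0.5)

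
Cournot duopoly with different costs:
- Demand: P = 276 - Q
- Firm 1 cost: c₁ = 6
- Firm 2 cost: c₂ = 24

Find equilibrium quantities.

q₁* = 96.0, q₂* = 78.0

Work:
Reaction: q₁ = (276 - 6 - q₂)/2
Reaction: q₂ = (276 - 24 - q₁)/2
Solve simultaneously:
q₁* = (276 - 2×6 + 24)/3 = 96.0
q₂* = (276 - 2×24 + 6)/3 = 78.0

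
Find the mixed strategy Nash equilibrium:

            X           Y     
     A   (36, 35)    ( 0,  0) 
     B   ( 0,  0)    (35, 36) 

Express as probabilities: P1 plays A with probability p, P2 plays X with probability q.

p = 0.507, q = 0.493

Work:
Find probabilities that make opponent indifferent:
P2 chooses q to make P1 indifferent between A and B
P1 chooses p to make P2 indifferent between X and Y
Mixed NE: P1 plays (A: 0.507, B: 0.493), P2 plays (X: 0.493, Y: 0.507)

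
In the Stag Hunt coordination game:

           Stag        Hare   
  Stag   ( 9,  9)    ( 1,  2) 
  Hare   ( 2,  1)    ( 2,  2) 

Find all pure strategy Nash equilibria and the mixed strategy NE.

Pure NE: (Stag, Stag) and (Hare, Hare); Mixed NE: p = 0.125, q = 0.125

Work:
Check pure NE:
(Stag, Stag): (9, 9) - no unilateral deviation beneficial
(Hare, Hare): (2, 2) - no unilateral deviation beneficial
Mixed NE: P1 plays Stag with p = 0.125, P2 plays Stag with q = 0.125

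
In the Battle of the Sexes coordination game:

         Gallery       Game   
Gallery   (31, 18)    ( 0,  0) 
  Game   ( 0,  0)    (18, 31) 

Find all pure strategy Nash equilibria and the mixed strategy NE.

Pure NE: (Gallery, Gallery) and (Game, Game); Mixed NE: p = 0.6327, q = 0.3673

Work:
Check pure NE:
(Gallery, Gallery): (31, 18) - no unilateral deviation beneficial
(Game, Game): (18, 31) - no unilateral deviation beneficial
Mixed NE: P1 plays Gallery with p = 0.6327, P2 plays Gallery with q = 0.3673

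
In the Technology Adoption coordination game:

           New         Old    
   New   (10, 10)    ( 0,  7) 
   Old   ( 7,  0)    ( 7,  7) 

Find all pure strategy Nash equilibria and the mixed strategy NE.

Pure NE: (New, New) and (Old, Old); Mixed NE: p = 0.7, q = 0.7

Work:
Check pure NE:
(New, New): (10, 10) - no unilateral deviation beneficial
(Old, Old): (7, 7) - no unilateral deviation beneficial
Mixed NE: P1 plays New with p = 0.7, P2 plays New with q = 0.7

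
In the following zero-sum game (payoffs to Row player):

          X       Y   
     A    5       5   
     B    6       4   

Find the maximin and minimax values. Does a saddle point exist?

Maximin = 5, Minimax = 5, Saddle: True

Work:
Row minimums: [5, 4] → maximin = 5
Column maximums: [6, 5] → minimax = 5
Saddle point exists! Game value = 5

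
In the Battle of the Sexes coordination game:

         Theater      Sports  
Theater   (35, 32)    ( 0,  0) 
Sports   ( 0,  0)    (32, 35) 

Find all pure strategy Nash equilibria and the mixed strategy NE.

Pure NE: (Theater, Theater) and (Sports, Sports); Mixed NE: p = 0.5224, q = 0.4776

Work:
Check pure NE:
(Theater, Theater): (35, 32) - no unilateral deviation beneficial
(Sports, Sports): (32, 35) - no unilateral deviation beneficial
Mixed NE: P1 plays Theater with p = 0.5224, P2 plays Theater with q = 0.4776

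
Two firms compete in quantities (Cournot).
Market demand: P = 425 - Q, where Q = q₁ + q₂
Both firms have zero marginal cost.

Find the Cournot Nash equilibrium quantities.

q₁* = q₂* = 141.67; P* = 141.67

Work:
Profit: π_i = P·q_i = (a - q_i - q_j)·q_i
FOC: ∂π_i/∂q_i = a - 2q_i - q_j = 0
Reaction function: q_i = (425 - q_j)/2
Symmetry: q* = 425/3 = 141.67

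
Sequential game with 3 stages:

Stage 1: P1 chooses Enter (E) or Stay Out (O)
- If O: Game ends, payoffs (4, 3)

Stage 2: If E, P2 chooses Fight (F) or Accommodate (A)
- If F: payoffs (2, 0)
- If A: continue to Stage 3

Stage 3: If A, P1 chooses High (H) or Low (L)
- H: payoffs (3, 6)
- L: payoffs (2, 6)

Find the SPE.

SPE: (O, A, H); Outcome (4, 3)

Work:
Stage 3: P1 chooses H (3 vs 2)
Stage 2: P2: F->0, A->6 (anticipating H). Choose A
Stage 1: P1: O->4, E->3 (anticipating A, H). Choose O
SPE path: O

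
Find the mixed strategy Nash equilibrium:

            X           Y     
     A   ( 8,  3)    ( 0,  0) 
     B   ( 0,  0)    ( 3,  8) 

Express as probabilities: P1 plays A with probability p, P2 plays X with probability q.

p = 0.7273, q = 0.2727

Work:
Find probabilities that make opponent indifferent:
P2 chooses q to make P1 indifferent between A and B
P1 chooses p to make P2 indifferent between X and Y
Mixed NE: P1 plays (A: 0.7273, B: 0.2727), P2 plays (X: 0.2727, Y: 0.7273)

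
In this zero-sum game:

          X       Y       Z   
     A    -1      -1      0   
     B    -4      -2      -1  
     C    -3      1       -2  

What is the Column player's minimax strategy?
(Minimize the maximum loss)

Column should play X, value = -1

Work:
Column player minimizes Row's maximum payoff:
Column X: max payoff to Row = -1
Column Y: max payoff to Row = 1
Column Z: max payoff to Row = 0
Minimum is -1, achieved by column X.
Minimax strategy: X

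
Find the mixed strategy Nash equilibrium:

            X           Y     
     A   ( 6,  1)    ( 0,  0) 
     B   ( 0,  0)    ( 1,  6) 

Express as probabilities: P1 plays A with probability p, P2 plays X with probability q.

p = 0.8571, q = 0.1429

Work:
Find probabilities that make opponent indifferent:
P2 chooses q to make P1 indifferent between A and B
P1 chooses p to make P2 indifferent between X and Y
Mixed NE: P1 plays (A: 0.8571, B: 0.1429), P2 plays (X: 0.1429, Y: 0.8571)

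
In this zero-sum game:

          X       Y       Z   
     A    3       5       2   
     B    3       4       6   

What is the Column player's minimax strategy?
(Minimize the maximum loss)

Column should play X, value = 3

Work:
Column player minimizes Row's maximum payoff:
Column X: max payoff to Row = 3
Column Y: max payoff to Row = 5
Column Z: max payoff to Row = 6
Minimum is 3, achieved by column X.
Minimax strategy: X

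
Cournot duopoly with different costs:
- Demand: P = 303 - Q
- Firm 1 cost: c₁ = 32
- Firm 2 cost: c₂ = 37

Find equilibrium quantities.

q₁* = 92.0, q₂* = 87.0

Work:
Reaction: q₁ = (303 - 32 - q₂)/2
Reaction: q₂ = (303 - 37 - q₁)/2
Solve simultaneously:
q₁* = (303 - 2×32 + 37)/3 = 92.0
q₂* = (303 - 2×37 + 32)/3 = 87.0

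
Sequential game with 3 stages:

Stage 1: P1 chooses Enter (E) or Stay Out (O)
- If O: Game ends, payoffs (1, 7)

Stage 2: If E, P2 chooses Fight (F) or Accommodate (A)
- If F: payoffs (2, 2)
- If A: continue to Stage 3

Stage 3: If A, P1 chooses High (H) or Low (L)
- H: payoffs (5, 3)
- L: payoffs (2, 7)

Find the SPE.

SPE: (E, A, H); Outcome (5, 3)

Work:
Stage 3: P1 chooses H (5 vs 2)
Stage 2: P2: F->2, A->3 (anticipating H). Choose A
Stage 1: P1: O->1, E->5 (anticipating A, H). Choose E
SPE path: E -> A -> H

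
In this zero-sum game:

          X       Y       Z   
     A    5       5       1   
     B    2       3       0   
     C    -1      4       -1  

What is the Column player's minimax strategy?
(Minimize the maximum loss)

Column should play Z, value = 1

Work:
Column player minimizes Row's maximum payoff:
Column X: max payoff to Row = 5
Column Y: max payoff to Row = 5
Column Z: max payoff to Row = 1
Minimum is 1, achieved by column Z.
Minimax strategy: Z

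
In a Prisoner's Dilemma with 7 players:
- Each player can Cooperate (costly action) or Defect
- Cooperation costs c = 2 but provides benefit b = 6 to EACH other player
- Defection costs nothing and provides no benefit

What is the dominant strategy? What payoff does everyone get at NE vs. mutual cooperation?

Dominant: Defect; NE payoff = 0; Coop payoff = 34

Work:
Defect dominates (saves cost c = 2, benefit to others is external)
NE: All defect → everyone gets 0
If all cooperate: each receives (6)×6 - 2 = 34
Social dilemma: 34 > 0 but NE gives 0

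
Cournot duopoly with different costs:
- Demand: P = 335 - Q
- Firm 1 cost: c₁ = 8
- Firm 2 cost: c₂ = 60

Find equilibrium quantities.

q₁* = 126.33, q₂* = 74.33

Work:
Reaction: q₁ = (335 - 8 - q₂)/2
Reaction: q₂ = (335 - 60 - q₁)/2
Solve simultaneously:
q₁* = (335 - 2×8 + 60)/3 = 126.33
q₂* = (335 - 2×60 + 8)/3 = 74.33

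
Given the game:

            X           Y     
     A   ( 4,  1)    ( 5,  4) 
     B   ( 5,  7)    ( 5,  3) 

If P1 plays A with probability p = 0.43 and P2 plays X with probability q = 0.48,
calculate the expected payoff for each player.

E[P1] = 4.7936, E[P2] = 3.9052

Work:
E[P1] = p·q·π₁(A,X) + p·(1-q)·π₁(A,Y) + (1-p)·q·π₁(B,X) + (1-p)·(1-q)·π₁(B,Y)
= 0.43·0.48·4 + 0.43·0.52·5 + 0.57·0.48·5 + 0.57·0.52·5
= 4.7936

E[P2] = 3.9052 (similar calculation)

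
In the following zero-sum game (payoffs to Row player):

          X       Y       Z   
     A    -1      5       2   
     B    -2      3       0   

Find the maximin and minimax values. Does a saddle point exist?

Maximin = -1, Minimax = -1, Saddle: True

Work:
Row minimums: [-1, -2] → maximin = -1
Column maximums: [-1, 5, 2] → minimax = -1
Saddle point exists! Game value = -1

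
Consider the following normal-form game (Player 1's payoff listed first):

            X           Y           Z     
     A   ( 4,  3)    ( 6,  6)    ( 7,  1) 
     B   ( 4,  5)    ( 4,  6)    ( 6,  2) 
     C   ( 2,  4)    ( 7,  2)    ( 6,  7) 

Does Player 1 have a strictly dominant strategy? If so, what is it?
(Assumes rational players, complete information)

No strictly dominant strategy exists for Player 1

Work:
A strategy strictly dominates another if it gives a strictly higher payoff against every opponent action. Compare each pair of P1's strategies column-by-column:
  A vs B: [4 vs 4, 6 vs 4, 7 vs 6] → A does not strictly dominate B (column X: 4 ≤ 4)
  A vs C: [4 vs 2, 6 vs 7, 7 vs 6] → A does not strictly dominate C (column Y: 6 ≤ 7)
  B vs A: [4 vs 4, 4 vs 6, 6 vs 7] → B does not strictly dominate A (column X: 4 ≤ 4)
  B vs C: [4 vs 2, 4 vs 7, 6 vs 6] → B does not strictly dominate C (column Y: 4 ≤ 7)
  C vs A: [2 vs 4, 7 vs 6, 6 vs 7] → C does not strictly dominate A (column X: 2 ≤ 4)
  C vs B: [2 vs 4, 7 vs 4, 6 vs 6] → C does not strictly dominate B (column X: 2 ≤ 4)
No single strategy strictly dominates all others → no strictly dominant strategy.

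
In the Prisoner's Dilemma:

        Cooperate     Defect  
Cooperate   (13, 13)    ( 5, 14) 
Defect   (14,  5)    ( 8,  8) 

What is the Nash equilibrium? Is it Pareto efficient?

(Defect, Defect) is NE; not Pareto efficient

Work:
Defect dominates Cooperate for both players:
If P2 cooperates: Defect (14) > Cooperate (13)
If P2 defects: Defect (8) > Cooperate (5)
NE: (Defect, Defect) with payoff (8, 8)
But (Cooperate, Cooperate) = (13, 13) Pareto dominates (8, 8)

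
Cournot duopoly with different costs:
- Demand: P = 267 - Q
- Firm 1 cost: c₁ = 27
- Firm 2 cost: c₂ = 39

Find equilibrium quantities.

q₁* = 84.0, q₂* = 72.0

Work:
Reaction: q₁ = (267 - 27 - q₂)/2
Reaction: q₂ = (267 - 39 - q₁)/2
Solve simultaneously:
q₁* = (267 - 2×27 + 39)/3 = 84.0
q₂* = (267 - 2×39 + 27)/3 = 72.0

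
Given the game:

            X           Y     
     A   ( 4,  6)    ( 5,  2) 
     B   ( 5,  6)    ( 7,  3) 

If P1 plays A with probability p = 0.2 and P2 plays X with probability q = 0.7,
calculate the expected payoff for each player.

E[P1] = 5.34, E[P2] = 5.04

Work:
E[P1] = p·q·π₁(A,X) + p·(1-q)·π₁(A,Y) + (1-p)·q·π₁(B,X) + (1-p)·(1-q)·π₁(B,Y)
= 0.2·0.7·4 + 0.2·0.3·5 + 0.8·0.7·5 + 0.8·0.3·7
= 5.34

E[P2] = 5.04 (similar calculation)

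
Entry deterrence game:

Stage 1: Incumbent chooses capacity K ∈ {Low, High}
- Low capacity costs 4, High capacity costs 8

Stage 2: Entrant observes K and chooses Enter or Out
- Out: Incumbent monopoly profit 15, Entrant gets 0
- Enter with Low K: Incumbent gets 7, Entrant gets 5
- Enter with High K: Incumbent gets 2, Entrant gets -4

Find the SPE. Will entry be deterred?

SPE: (High, Enter|Low, Out|High); Entry deterred. Incumbent net profit = 7

Work:
After Low K: Entrant enters (5 > 0)
After High K: Entrant stays out (-4 < 0)
Incumbent: Low → 7−4=3, High → 15−8=7
Incumbent chooses High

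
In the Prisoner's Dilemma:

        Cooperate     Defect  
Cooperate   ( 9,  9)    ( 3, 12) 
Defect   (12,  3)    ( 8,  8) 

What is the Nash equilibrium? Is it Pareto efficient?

(Defect, Defect) is NE; not Pareto efficient

Work:
Defect dominates Cooperate for both players:
If P2 cooperates: Defect (12) > Cooperate (9)
If P2 defects: Defect (8) > Cooperate (3)
NE: (Defect, Defect) with payoff (8, 8)
But (Cooperate, Cooperate) = (9, 9) Pareto dominates (8, 8)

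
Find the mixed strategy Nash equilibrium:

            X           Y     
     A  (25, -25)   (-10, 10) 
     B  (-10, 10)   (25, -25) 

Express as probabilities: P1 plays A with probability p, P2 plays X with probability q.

p = 0.5, q = 0.5

Work:
Find probabilities that make opponent indifferent:
P2 chooses q to make P1 indifferent between A and B
P1 chooses p to make P2 indifferent between X and Y
Mixed NE: P1 plays (A: 0.5, B: 0.5), P2 plays (X: 0.5, Y: 0.5)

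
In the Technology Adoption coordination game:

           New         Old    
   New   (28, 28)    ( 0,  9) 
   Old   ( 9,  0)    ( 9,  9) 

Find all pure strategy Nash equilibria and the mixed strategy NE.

Pure NE: (New, New) and (Old, Old); Mixed NE: p = 0.3214, q = 0.3214

Work:
Check pure NE:
(New, New): (28, 28) - no unilateral deviation beneficial
(Old, Old): (9, 9) - no unilateral deviation beneficial
Mixed NE: P1 plays New with p = 0.3214, P2 plays New with q = 0.3214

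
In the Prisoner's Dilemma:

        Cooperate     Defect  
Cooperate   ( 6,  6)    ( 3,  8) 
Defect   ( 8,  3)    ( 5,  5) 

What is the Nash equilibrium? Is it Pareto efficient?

(Defect, Defect) is NE; not Pareto efficient

Work:
Defect dominates Cooperate for both players:
If P2 cooperates: Defect (8) > Cooperate (6)
If P2 defects: Defect (5) > Cooperate (3)
NE: (Defect, Defect) with payoff (5, 5)
But (Cooperate, Cooperate) = (6, 6) Pareto dominates (5, 5)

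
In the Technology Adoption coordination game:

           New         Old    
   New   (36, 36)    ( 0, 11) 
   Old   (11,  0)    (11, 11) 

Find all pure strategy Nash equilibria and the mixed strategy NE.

Pure NE: (New, New) and (Old, Old); Mixed NE: p = 0.3056, q = 0.3056

Work:
Check pure NE:
(New, New): (36, 36) - no unilateral deviation beneficial
(Old, Old): (11, 11) - no unilateral deviation beneficial
Mixed NE: P1 plays New with p = 0.3056, P2 plays New with q = 0.3056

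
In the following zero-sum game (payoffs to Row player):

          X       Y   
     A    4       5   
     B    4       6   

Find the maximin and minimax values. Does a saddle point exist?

Maximin = 4, Minimax = 4, Saddle: True

Work:
Row minimums: [4, 4] → maximin = 4
Column maximums: [4, 6] → minimax = 4
Saddle point exists! Game value = 4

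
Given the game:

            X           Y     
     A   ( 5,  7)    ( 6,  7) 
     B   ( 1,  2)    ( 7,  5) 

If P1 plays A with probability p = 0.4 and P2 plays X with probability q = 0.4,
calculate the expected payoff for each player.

E[P1] = 5.0, E[P2] = 5.08

Work:
E[P1] = p·q·π₁(A,X) + p·(1-q)·π₁(A,Y) + (1-p)·q·π₁(B,X) + (1-p)·(1-q)·π₁(B,Y)
= 0.4·0.4·5 + 0.4·0.6·6 + 0.6·0.4·1 + 0.6·0.6·7
= 5.0

E[P2] = 5.08 (similar calculation)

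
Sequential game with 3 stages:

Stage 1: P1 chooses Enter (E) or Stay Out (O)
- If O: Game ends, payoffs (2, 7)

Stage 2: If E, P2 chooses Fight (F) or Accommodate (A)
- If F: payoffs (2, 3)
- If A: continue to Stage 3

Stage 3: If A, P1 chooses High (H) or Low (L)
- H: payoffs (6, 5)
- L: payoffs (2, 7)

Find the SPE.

SPE: (E, A, H); Outcome (6, 5)

Work:
Stage 3: P1 chooses H (6 vs 2)
Stage 2: P2: F->3, A->5 (anticipating H). Choose A
Stage 1: P1: O->2, E->6 (anticipating A, H). Choose E
SPE path: E -> A -> H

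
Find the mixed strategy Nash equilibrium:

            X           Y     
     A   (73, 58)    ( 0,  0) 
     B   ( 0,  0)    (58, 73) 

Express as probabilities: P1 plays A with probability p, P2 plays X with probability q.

p = 0.5573, q = 0.4427

Work:
Find probabilities that make opponent indifferent:
P2 chooses q to make P1 indifferent between A and B
P1 chooses p to make P2 indifferent between X and Y
Mixed NE: P1 plays (A: 0.5573, B: 0.4427), P2 plays (X: 0.4427, Y: 0.5573)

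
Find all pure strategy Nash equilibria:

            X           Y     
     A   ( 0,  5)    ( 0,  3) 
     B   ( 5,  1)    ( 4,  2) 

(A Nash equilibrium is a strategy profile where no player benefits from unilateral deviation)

Nash equilibrium: (B, Y)

Work:
Best responses:
  P1 vs X: payoffs [0, 5] → best response B (payoff 5)
  P1 vs Y: payoffs [0, 4] → best response B (payoff 4)
  P2 vs A: payoffs [5, 3] → best response X (payoff 5)
  P2 vs B: payoffs [1, 2] → best response Y (payoff 2)
Mutual best responses: (B,Y) → Nash equilibria.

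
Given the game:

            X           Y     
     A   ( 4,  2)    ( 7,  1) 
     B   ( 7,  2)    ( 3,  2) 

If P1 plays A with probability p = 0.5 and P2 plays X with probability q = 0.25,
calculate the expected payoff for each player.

E[P1] = 5.125, E[P2] = 1.625

Work:
E[P1] = p·q·π₁(A,X) + p·(1-q)·π₁(A,Y) + (1-p)·q·π₁(B,X) + (1-p)·(1-q)·π₁(B,Y)
= 0.5·0.25·4 + 0.5·0.75·7 + 0.5·0.25·7 + 0.5·0.75·3
= 5.125

E[P2] = 1.625 (similar calculation)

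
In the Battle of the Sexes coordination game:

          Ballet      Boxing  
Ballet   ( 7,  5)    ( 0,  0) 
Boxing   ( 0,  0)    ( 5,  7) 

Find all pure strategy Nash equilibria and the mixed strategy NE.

Pure NE: (Ballet, Ballet) and (Boxing, Boxing); Mixed NE: p = 0.5833, q = 0.4167

Work:
Check pure NE:
(Ballet, Ballet): (7, 5) - no unilateral deviation beneficial
(Boxing, Boxing): (5, 7) - no unilateral deviation beneficial
Mixed NE: P1 plays Ballet with p = 0.5833, P2 plays Ballet with q = 0.4167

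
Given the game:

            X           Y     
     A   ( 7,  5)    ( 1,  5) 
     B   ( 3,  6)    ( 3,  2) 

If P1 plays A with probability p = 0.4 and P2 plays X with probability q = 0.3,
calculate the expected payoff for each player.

E[P1] = 2.92, E[P2] = 3.92

Work:
E[P1] = p·q·π₁(A,X) + p·(1-q)·π₁(A,Y) + (1-p)·q·π₁(B,X) + (1-p)·(1-q)·π₁(B,Y)
= 0.4·0.3·7 + 0.4·0.7·1 + 0.6·0.3·3 + 0.6·0.7·3
= 2.92

E[P2] = 3.92 (similar calculation)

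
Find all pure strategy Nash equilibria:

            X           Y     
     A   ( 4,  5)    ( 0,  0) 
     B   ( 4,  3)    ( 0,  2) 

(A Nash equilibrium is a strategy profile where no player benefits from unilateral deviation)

Nash equilibrium: (A, X), (B, X)

Work:
Best responses:
  P1 vs X: payoffs [4, 4] → best response A/B (payoff 4)
  P1 vs Y: payoffs [0, 0] → best response A/B (payoff 0)
  P2 vs A: payoffs [5, 0] → best response X (payoff 5)
  P2 vs B: payoffs [3, 2] → best response X (payoff 3)
Mutual best responses: (A,X), (B,X) → Nash equilibria.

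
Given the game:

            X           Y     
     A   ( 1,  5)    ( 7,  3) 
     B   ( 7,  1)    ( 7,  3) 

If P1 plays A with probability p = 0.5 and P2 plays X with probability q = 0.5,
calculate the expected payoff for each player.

E[P1] = 5.5, E[P2] = 3.0

Work:
E[P1] = p·q·π₁(A,X) + p·(1-q)·π₁(A,Y) + (1-p)·q·π₁(B,X) + (1-p)·(1-q)·π₁(B,Y)
= 0.5·0.5·1 + 0.5·0.5·7 + 0.5·0.5·7 + 0.5·0.5·7
= 5.5

E[P2] = 3.0 (similar calculation)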